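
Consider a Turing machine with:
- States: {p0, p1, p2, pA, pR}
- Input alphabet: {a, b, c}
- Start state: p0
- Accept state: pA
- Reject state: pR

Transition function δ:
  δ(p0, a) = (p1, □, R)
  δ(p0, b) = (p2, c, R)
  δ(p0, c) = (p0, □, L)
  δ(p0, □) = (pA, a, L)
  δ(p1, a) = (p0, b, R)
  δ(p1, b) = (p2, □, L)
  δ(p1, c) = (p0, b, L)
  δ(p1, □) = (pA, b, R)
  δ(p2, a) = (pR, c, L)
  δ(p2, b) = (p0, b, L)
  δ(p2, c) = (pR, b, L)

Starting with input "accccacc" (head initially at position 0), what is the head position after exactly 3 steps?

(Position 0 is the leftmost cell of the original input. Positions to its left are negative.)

Execution trace (head position shown):
Step 0: [p0]accccacc  (head at position 0)
Step 1: move right → □[p1]ccccacc  (head at position 1)
Step 2: move left → [p0]□bcccacc  (head at position 0)
Step 3: move left → [pA]□abcccacc  (head at position -1)

After 3 steps, the head is at position -1.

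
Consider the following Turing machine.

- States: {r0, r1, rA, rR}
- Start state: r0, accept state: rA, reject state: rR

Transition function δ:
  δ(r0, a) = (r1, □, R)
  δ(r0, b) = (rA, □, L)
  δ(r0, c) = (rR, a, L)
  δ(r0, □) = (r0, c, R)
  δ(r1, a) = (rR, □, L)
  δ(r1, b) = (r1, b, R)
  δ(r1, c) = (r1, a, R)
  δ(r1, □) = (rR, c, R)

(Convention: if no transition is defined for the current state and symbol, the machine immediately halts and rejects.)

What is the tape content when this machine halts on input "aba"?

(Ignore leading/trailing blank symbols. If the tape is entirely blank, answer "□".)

Execution trace:
Initial: [r0]aba
Step 1: δ(r0, a) = (r1, □, R) → □[r1]ba
Step 2: δ(r1, b) = (r1, b, R) → □b[r1]a
Step 3: δ(r1, a) = (rR, □, L) → □[rR]b□

The machine reaches the reject state rR and halts.

Final tape (ignoring leading/trailing blanks): b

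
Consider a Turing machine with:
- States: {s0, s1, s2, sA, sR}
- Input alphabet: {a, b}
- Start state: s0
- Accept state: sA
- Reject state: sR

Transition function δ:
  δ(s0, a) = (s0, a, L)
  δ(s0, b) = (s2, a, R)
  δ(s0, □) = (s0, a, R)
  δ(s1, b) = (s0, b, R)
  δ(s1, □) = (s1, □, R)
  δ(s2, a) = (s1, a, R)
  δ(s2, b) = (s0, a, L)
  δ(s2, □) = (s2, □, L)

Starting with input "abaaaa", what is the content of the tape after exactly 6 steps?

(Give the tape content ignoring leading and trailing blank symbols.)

Execution trace:
Initial: [s0]abaaaa
Step 1: δ(s0, a) = (s0, a, L) → [s0]□abaaaa
Step 2: δ(s0, □) = (s0, a, R) → a[s0]abaaaa
Step 3: δ(s0, a) = (s0, a, L) → [s0]aabaaaa
Step 4: δ(s0, a) = (s0, a, L) → [s0]□aabaaaa
Step 5: δ(s0, □) = (s0, a, R) → a[s0]aabaaaa
Step 6: δ(s0, a) = (s0, a, L) → [s0]aaabaaaa

After 6 steps, the tape (ignoring leading/trailing blanks) is: aaabaaaa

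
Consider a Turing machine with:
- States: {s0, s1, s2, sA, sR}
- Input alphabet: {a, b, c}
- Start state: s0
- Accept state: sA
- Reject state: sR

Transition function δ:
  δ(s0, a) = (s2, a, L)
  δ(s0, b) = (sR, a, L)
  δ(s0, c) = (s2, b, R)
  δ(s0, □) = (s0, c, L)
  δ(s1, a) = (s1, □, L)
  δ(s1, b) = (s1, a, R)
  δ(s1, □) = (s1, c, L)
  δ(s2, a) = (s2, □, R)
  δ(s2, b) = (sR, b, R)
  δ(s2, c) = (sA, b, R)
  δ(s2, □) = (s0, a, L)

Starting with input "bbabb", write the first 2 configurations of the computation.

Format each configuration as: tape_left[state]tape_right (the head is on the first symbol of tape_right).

Transitions applied:
Step 1: δ(s0, b) = (sR, a, L)

The first 2 configurations are:
[s0]bbabb ⊢ [sR]□ababb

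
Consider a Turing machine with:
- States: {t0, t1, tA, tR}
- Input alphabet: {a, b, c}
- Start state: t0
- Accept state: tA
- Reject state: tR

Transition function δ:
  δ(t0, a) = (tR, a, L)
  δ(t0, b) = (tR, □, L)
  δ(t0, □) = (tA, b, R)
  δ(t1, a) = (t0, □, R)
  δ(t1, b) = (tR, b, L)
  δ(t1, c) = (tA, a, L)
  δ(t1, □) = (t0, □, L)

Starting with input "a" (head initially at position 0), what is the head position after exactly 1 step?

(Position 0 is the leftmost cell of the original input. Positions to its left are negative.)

Execution trace (head position shown):
Step 0: [t0]a  (head at position 0)
Step 1: move left → [tR]□a  (head at position -1)

After 1 step, the head is at position -1.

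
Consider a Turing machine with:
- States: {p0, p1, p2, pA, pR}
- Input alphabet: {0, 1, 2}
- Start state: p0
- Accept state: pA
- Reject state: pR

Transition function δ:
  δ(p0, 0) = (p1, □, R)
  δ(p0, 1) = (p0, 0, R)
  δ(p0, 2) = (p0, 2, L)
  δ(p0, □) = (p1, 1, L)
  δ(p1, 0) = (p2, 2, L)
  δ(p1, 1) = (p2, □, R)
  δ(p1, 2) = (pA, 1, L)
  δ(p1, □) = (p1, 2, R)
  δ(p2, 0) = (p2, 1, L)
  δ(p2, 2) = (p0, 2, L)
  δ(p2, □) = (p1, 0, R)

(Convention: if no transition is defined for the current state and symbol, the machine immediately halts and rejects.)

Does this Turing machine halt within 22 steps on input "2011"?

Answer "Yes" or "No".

Execution trace:
Initial: [p0]2011
Step 1: δ(p0, 2) = (p0, 2, L) → [p0]□2011
Step 2: δ(p0, □) = (p1, 1, L) → [p1]□12011
Step 3: δ(p1, □) = (p1, 2, R) → 2[p1]12011
Step 4: δ(p1, 1) = (p2, □, R) → 2□[p2]2011
Step 5: δ(p2, 2) = (p0, 2, L) → 2[p0]□2011
Step 6: δ(p0, □) = (p1, 1, L) → [p1]212011
Step 7: δ(p1, 2) = (pA, 1, L) → [pA]□112011

The machine reaches the accept state pA and halts.
The machine halted after 7 steps (within the 22-step bound).

Answer: Yes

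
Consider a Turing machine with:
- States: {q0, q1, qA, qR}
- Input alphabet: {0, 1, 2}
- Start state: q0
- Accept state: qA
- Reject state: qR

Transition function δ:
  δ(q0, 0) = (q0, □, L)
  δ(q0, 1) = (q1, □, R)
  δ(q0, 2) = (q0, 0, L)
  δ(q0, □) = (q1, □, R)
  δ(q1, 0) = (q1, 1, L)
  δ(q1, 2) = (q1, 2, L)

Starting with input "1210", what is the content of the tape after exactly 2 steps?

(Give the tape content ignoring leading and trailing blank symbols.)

Execution trace:
Initial: [q0]1210
Step 1: δ(q0, 1) = (q1, □, R) → □[q1]210
Step 2: δ(q1, 2) = (q1, 2, L) → [q1]□210

No transition is defined for δ(q1, □). By convention the machine halts and rejects.

After 2 steps, the tape (ignoring leading/trailing blanks) is: 210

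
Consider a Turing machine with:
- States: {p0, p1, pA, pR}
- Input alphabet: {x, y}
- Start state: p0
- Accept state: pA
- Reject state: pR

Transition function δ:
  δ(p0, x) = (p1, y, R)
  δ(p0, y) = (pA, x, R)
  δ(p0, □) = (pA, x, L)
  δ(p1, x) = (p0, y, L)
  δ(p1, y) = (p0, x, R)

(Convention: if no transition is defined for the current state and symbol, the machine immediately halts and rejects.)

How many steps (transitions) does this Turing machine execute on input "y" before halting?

Execution trace:
Initial: [p0]y
Step 1: δ(p0, y) = (pA, x, R) → x[pA]□

The machine reaches the accept state pA and halts.

The machine executed 1 step before halting.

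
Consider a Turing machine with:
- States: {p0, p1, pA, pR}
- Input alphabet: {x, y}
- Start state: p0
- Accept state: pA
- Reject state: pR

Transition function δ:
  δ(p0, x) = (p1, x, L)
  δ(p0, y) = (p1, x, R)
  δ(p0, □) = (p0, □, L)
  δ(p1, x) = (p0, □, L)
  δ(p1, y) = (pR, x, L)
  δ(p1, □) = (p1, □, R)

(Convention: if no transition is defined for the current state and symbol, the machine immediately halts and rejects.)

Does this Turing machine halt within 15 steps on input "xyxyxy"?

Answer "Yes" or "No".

Execution trace:
Initial: [p0]xyxyxy
Step 1: δ(p0, x) = (p1, x, L) → [p1]□xyxyxy
Step 2: δ(p1, □) = (p1, □, R) → □[p1]xyxyxy
Step 3: δ(p1, x) = (p0, □, L) → [p0]□□yxyxy
Step 4: δ(p0, □) = (p0, □, L) → [p0]□□□yxyxy
Step 5: δ(p0, □) = (p0, □, L) → [p0]□□□□yxyxy
Step 6: δ(p0, □) = (p0, □, L) → [p0]□□□□□yxyxy
Step 7: δ(p0, □) = (p0, □, L) → [p0]□□□□□□yxyxy
Step 8: δ(p0, □) = (p0, □, L) → [p0]□□□□□□□yxyxy
Step 9: δ(p0, □) = (p0, □, L) → [p0]□□□□□□□□yxyxy
Step 10: δ(p0, □) = (p0, □, L) → [p0]□□□□□□□□□yxyxy
Step 11: δ(p0, □) = (p0, □, L) → [p0]□□□□□□□□□□yxyxy
Step 12: δ(p0, □) = (p0, □, L) → [p0]□□□□□□□□□□□yxyxy
Step 13: δ(p0, □) = (p0, □, L) → [p0]□□□□□□□□□□□□yxyxy
Step 14: δ(p0, □) = (p0, □, L) → [p0]□□□□□□□□□□□□□yxyxy
Step 15: δ(p0, □) = (p0, □, L) → [p0]□□□□□□□□□□□□□□yxyxy

The machine has not reached a halting state after 15 steps.
The machine did not halt within the 15-step bound.

Answer: No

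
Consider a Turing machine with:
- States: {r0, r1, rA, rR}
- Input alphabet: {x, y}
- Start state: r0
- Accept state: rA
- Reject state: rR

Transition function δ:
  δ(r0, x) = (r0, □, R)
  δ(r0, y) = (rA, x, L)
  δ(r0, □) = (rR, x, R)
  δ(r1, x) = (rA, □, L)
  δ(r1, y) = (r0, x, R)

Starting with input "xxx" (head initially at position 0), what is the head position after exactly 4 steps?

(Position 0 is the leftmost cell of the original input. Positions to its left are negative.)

Execution trace (head position shown):
Step 0: [r0]xxx  (head at position 0)
Step 1: move right → □[r0]xx  (head at position 1)
Step 2: move right → □□[r0]x  (head at position 2)
Step 3: move right → □□□[r0]□  (head at position 3)
Step 4: move right → □□□x[rR]□  (head at position 4)

After 4 steps, the head is at position 4.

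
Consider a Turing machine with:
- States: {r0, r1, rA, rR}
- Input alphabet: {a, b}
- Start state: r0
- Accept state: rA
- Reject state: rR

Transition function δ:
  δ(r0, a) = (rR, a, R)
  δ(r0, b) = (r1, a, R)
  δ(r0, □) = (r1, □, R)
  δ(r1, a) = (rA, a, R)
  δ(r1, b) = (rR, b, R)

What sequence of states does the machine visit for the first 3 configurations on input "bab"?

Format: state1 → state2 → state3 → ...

Execution trace:
Initial: [r0]bab
Step 1: δ(r0, b) = (r1, a, R) → a[r1]ab
Step 2: δ(r1, a) = (rA, a, R) → aa[rA]b

The machine reaches the accept state rA and halts.

State sequence: r0 → r1 → rA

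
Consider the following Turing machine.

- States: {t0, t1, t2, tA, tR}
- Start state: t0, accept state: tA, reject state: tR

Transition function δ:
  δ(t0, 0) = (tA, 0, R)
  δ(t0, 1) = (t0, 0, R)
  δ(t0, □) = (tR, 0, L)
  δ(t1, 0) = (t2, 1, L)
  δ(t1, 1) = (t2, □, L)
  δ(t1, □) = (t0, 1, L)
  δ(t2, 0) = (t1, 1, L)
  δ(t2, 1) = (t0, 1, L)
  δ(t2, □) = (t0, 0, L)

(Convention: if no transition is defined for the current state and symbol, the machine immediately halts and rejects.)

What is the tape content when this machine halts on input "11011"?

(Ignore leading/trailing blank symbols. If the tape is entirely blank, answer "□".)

Execution trace:
Initial: [t0]11011
Step 1: δ(t0, 1) = (t0, 0, R) → 0[t0]1011
Step 2: δ(t0, 1) = (t0, 0, R) → 00[t0]011
Step 3: δ(t0, 0) = (tA, 0, R) → 000[tA]11

The machine reaches the accept state tA and halts.

Final tape (ignoring leading/trailing blanks): 00011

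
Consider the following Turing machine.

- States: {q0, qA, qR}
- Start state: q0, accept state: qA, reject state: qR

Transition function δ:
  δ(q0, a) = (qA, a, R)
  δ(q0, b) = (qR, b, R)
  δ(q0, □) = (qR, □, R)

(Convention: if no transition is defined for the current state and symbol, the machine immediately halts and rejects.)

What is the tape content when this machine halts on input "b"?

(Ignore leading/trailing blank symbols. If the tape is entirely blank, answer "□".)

Execution trace:
Initial: [q0]b
Step 1: δ(q0, b) = (qR, b, R) → b[qR]□

The machine reaches the reject state qR and halts.

Final tape (ignoring leading/trailing blanks): b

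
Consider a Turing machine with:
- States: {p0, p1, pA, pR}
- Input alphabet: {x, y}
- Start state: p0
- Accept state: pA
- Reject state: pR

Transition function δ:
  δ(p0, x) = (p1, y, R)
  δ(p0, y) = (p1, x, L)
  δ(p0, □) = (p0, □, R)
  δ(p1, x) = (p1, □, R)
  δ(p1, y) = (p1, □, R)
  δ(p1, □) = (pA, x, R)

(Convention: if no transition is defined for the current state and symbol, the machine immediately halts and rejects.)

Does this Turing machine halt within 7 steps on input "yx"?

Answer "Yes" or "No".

Execution trace:
Initial: [p0]yx
Step 1: δ(p0, y) = (p1, x, L) → [p1]□xx
Step 2: δ(p1, □) = (pA, x, R) → x[pA]xx

The machine reaches the accept state pA and halts.
The machine halted after 2 steps (within the 7-step bound).

Answer: Yes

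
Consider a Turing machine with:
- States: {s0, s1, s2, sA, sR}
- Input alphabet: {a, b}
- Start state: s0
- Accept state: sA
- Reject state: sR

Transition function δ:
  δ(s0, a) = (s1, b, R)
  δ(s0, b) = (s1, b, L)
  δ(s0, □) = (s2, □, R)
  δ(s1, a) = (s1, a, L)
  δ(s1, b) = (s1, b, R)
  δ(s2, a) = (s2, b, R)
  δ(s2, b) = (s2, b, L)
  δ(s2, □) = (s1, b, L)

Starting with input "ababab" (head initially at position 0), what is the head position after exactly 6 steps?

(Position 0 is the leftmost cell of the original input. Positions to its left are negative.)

Execution trace (head position shown):
Step 0: [s0]ababab  (head at position 0)
Step 1: move right → b[s1]babab  (head at position 1)
Step 2: move right → bb[s1]abab  (head at position 2)
Step 3: move left → b[s1]babab  (head at position 1)
Step 4: move right → bb[s1]abab  (head at position 2)
Step 5: move left → b[s1]babab  (head at position 1)
Step 6: move right → bb[s1]abab  (head at position 2)

After 6 steps, the head is at position 2.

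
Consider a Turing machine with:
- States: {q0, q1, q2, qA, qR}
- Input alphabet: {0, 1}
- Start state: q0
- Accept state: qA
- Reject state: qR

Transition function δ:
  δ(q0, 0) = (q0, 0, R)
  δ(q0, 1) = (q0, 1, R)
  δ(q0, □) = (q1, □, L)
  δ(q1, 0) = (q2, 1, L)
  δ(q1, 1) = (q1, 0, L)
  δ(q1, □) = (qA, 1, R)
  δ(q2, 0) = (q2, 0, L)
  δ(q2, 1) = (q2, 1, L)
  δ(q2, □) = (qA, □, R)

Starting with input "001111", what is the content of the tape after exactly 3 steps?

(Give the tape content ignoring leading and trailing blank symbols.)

Execution trace:
Initial: [q0]001111
Step 1: δ(q0, 0) = (q0, 0, R) → 0[q0]01111
Step 2: δ(q0, 0) = (q0, 0, R) → 00[q0]1111
Step 3: δ(q0, 1) = (q0, 1, R) → 001[q0]111

After 3 steps, the tape (ignoring leading/trailing blanks) is: 001111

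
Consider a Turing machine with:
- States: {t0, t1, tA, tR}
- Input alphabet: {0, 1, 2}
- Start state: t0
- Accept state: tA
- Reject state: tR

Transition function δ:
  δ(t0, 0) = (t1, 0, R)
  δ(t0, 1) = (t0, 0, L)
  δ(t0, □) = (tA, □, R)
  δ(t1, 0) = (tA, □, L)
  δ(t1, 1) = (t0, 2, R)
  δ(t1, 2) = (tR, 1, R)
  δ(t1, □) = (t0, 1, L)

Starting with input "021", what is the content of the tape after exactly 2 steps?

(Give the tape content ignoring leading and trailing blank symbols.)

Execution trace:
Initial: [t0]021
Step 1: δ(t0, 0) = (t1, 0, R) → 0[t1]21
Step 2: δ(t1, 2) = (tR, 1, R) → 01[tR]1

The machine reaches the reject state tR and halts.

After 2 steps, the tape (ignoring leading/trailing blanks) is: 011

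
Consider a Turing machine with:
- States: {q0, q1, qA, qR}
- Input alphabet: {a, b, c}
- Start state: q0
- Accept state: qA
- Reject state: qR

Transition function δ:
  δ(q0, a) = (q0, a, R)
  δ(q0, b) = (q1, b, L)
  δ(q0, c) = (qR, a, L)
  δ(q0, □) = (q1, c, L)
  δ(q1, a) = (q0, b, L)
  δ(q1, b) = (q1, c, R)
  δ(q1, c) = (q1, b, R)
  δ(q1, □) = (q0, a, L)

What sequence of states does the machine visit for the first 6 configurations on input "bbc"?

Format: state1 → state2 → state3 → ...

Execution trace:
Initial: [q0]bbc
Step 1: δ(q0, b) = (q1, b, L) → [q1]□bbc
Step 2: δ(q1, □) = (q0, a, L) → [q0]□abbc
Step 3: δ(q0, □) = (q1, c, L) → [q1]□cabbc
Step 4: δ(q1, □) = (q0, a, L) → [q0]□acabbc
Step 5: δ(q0, □) = (q1, c, L) → [q1]□cacabbc

State sequence: q0 → q1 → q0 → q1 → q0 → q1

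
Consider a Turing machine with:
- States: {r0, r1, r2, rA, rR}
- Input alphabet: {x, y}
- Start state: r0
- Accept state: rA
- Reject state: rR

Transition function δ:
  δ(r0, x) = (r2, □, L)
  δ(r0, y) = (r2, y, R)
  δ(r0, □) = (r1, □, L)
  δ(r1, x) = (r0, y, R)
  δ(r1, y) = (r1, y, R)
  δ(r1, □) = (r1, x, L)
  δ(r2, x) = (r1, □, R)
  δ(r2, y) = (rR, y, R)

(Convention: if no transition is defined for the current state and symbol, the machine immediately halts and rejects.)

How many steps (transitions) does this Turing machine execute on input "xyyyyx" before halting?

Execution trace:
Initial: [r0]xyyyyx
Step 1: δ(r0, x) = (r2, □, L) → [r2]□□yyyyx

No transition is defined for δ(r2, □). By convention the machine halts and rejects.

The machine executed 1 step before halting.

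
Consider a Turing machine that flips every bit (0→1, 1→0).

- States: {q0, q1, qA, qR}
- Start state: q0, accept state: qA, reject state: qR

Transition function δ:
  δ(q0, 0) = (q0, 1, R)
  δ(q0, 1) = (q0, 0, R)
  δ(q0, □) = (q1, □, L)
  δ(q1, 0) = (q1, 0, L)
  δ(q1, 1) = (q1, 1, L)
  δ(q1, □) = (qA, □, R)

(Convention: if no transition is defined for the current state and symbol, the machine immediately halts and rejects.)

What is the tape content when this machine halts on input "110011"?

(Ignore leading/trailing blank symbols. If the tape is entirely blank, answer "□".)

Execution trace:
Initial: [q0]110011
Step 1: δ(q0, 1) = (q0, 0, R) → 0[q0]10011
Step 2: δ(q0, 1) = (q0, 0, R) → 00[q0]0011
Step 3: δ(q0, 0) = (q0, 1, R) → 001[q0]011
Step 4: δ(q0, 0) = (q0, 1, R) → 0011[q0]11
Step 5: δ(q0, 1) = (q0, 0, R) → 00110[q0]1
Step 6: δ(q0, 1) = (q0, 0, R) → 001100[q0]□
Step 7: δ(q0, □) = (q1, □, L) → 00110[q1]0□
Step 8: δ(q1, 0) = (q1, 0, L) → 0011[q1]00□
Step 9: δ(q1, 0) = (q1, 0, L) → 001[q1]100□
Step 10: δ(q1, 1) = (q1, 1, L) → 00[q1]1100□
Step 11: δ(q1, 1) = (q1, 1, L) → 0[q1]01100□
Step 12: δ(q1, 0) = (q1, 0, L) → [q1]001100□
Step 13: δ(q1, 0) = (q1, 0, L) → [q1]□001100□
Step 14: δ(q1, □) = (qA, □, R) → □[qA]001100□

The machine reaches the accept state qA and halts.

Final tape (ignoring leading/trailing blanks): 001100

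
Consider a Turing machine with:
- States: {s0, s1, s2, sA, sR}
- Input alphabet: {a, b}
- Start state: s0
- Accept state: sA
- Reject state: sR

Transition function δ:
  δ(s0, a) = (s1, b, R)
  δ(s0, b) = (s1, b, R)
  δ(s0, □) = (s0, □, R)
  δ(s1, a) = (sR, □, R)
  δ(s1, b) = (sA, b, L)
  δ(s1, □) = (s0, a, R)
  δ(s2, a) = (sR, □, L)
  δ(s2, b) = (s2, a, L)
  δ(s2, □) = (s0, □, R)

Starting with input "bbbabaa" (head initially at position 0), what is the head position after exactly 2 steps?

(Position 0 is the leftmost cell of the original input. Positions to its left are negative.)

Execution trace (head position shown):
Step 0: [s0]bbbabaa  (head at position 0)
Step 1: move right → b[s1]bbabaa  (head at position 1)
Step 2: move left → [sA]bbbabaa  (head at position 0)

After 2 steps, the head is at position 0.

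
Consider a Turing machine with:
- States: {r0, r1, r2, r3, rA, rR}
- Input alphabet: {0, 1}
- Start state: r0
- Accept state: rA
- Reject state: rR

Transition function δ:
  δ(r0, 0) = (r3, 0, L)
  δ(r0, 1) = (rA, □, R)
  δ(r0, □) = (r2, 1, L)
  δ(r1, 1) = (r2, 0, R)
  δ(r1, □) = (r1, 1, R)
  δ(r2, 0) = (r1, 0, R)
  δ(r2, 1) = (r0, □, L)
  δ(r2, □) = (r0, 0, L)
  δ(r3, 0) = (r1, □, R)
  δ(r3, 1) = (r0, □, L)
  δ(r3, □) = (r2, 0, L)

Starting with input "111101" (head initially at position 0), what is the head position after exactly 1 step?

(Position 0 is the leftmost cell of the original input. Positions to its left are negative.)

Execution trace (head position shown):
Step 0: [r0]111101  (head at position 0)
Step 1: move right → □[rA]11101  (head at position 1)

After 1 step, the head is at position 1.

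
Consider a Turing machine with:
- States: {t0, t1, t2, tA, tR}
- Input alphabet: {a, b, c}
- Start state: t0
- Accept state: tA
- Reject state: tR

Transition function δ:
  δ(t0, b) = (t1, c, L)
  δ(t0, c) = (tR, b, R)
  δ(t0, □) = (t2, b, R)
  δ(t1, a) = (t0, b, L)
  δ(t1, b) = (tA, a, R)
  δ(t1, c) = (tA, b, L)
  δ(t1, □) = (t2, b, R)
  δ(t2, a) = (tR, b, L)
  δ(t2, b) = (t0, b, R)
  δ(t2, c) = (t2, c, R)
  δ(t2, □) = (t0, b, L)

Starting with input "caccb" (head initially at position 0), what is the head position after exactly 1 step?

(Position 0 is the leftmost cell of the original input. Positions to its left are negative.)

Execution trace (head position shown):
Step 0: [t0]caccb  (head at position 0)
Step 1: move right → b[tR]accb  (head at position 1)

After 1 step, the head is at position 1.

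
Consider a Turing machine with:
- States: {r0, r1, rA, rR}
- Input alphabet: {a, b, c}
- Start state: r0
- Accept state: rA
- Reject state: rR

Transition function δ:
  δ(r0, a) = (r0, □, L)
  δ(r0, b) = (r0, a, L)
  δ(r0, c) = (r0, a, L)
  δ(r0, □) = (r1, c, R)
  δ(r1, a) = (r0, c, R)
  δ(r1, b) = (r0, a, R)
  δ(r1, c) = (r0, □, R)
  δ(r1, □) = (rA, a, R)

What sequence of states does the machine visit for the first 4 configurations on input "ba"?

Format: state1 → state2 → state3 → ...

Execution trace:
Initial: [r0]ba
Step 1: δ(r0, b) = (r0, a, L) → [r0]□aa
Step 2: δ(r0, □) = (r1, c, R) → c[r1]aa
Step 3: δ(r1, a) = (r0, c, R) → cc[r0]a

State sequence: r0 → r0 → r1 → r0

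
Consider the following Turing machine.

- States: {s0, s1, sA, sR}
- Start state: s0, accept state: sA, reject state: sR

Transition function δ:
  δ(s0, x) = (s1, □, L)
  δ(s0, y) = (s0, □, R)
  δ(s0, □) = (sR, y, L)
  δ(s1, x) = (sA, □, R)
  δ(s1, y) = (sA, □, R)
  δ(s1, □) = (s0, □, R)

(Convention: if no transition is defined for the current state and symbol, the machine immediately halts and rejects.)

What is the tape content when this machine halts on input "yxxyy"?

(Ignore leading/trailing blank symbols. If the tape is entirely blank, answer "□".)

Execution trace:
Initial: [s0]yxxyy
Step 1: δ(s0, y) = (s0, □, R) → □[s0]xxyy
Step 2: δ(s0, x) = (s1, □, L) → [s1]□□xyy
Step 3: δ(s1, □) = (s0, □, R) → □[s0]□xyy
Step 4: δ(s0, □) = (sR, y, L) → [sR]□yxyy

The machine reaches the reject state sR and halts.

Final tape (ignoring leading/trailing blanks): yxyy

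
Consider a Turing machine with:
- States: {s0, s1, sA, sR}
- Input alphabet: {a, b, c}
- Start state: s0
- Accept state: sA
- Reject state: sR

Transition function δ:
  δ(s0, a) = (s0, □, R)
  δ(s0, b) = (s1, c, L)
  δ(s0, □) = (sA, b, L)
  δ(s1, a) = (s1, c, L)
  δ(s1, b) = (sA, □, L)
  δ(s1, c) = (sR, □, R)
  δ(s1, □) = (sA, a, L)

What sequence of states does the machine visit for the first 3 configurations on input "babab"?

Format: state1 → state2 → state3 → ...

Execution trace:
Initial: [s0]babab
Step 1: δ(s0, b) = (s1, c, L) → [s1]□cabab
Step 2: δ(s1, □) = (sA, a, L) → [sA]□acabab

The machine reaches the accept state sA and halts.

State sequence: s0 → s1 → sA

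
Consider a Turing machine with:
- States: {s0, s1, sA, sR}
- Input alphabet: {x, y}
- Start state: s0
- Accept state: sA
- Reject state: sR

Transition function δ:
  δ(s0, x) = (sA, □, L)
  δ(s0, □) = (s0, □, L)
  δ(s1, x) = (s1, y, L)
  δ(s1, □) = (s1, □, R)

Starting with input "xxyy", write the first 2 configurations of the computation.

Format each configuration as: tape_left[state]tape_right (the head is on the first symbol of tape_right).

Transitions applied:
Step 1: δ(s0, x) = (sA, □, L)

The first 2 configurations are:
[s0]xxyy ⊢ [sA]□□xyy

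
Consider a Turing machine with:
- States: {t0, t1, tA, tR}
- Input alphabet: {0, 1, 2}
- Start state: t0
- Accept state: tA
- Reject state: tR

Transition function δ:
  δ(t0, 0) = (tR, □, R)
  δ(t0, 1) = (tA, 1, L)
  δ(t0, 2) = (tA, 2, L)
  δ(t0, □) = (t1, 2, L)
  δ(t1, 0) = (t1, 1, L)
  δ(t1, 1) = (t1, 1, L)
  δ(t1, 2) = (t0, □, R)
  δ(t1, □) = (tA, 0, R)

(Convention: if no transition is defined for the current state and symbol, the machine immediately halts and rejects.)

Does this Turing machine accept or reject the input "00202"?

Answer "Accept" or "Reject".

Execution trace:
Initial: [t0]00202
Step 1: δ(t0, 0) = (tR, □, R) → □[tR]0202

The machine reaches the reject state tR and halts.

Answer: Reject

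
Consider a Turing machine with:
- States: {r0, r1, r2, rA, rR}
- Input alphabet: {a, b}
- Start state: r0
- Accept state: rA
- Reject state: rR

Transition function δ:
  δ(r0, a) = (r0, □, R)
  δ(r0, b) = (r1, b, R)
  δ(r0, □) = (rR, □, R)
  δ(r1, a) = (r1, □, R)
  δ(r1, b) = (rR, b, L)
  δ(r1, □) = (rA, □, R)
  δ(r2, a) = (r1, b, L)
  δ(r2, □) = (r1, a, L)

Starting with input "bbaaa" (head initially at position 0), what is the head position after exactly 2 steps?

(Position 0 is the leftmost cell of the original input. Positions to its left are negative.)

Execution trace (head position shown):
Step 0: [r0]bbaaa  (head at position 0)
Step 1: move right → b[r1]baaa  (head at position 1)
Step 2: move left → [rR]bbaaa  (head at position 0)

After 2 steps, the head is at position 0.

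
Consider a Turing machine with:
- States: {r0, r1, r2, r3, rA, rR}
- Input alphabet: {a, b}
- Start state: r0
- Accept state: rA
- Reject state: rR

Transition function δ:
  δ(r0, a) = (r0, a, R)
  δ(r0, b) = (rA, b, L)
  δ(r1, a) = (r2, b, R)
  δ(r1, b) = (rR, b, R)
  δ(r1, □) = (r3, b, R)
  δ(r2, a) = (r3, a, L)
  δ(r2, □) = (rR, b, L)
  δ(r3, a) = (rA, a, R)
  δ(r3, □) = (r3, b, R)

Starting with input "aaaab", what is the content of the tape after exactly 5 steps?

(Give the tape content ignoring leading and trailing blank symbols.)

Execution trace:
Initial: [r0]aaaab
Step 1: δ(r0, a) = (r0, a, R) → a[r0]aaab
Step 2: δ(r0, a) = (r0, a, R) → aa[r0]aab
Step 3: δ(r0, a) = (r0, a, R) → aaa[r0]ab
Step 4: δ(r0, a) = (r0, a, R) → aaaa[r0]b
Step 5: δ(r0, b) = (rA, b, L) → aaa[rA]ab

The machine reaches the accept state rA and halts.

After 5 steps, the tape (ignoring leading/trailing blanks) is: aaaab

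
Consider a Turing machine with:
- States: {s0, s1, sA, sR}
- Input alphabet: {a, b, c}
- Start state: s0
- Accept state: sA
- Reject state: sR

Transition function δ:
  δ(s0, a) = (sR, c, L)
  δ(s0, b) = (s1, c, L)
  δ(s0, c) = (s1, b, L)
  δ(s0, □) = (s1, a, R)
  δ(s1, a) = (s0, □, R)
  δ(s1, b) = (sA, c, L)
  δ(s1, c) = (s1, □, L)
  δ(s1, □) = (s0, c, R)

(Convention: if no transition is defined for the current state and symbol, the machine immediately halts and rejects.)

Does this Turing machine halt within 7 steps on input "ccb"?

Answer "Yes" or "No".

Execution trace:
Initial: [s0]ccb
Step 1: δ(s0, c) = (s1, b, L) → [s1]□bcb
Step 2: δ(s1, □) = (s0, c, R) → c[s0]bcb
Step 3: δ(s0, b) = (s1, c, L) → [s1]cccb
Step 4: δ(s1, c) = (s1, □, L) → [s1]□□ccb
Step 5: δ(s1, □) = (s0, c, R) → c[s0]□ccb
Step 6: δ(s0, □) = (s1, a, R) → ca[s1]ccb
Step 7: δ(s1, c) = (s1, □, L) → c[s1]a□cb

The machine has not reached a halting state after 7 steps.
The machine did not halt within the 7-step bound.

Answer: No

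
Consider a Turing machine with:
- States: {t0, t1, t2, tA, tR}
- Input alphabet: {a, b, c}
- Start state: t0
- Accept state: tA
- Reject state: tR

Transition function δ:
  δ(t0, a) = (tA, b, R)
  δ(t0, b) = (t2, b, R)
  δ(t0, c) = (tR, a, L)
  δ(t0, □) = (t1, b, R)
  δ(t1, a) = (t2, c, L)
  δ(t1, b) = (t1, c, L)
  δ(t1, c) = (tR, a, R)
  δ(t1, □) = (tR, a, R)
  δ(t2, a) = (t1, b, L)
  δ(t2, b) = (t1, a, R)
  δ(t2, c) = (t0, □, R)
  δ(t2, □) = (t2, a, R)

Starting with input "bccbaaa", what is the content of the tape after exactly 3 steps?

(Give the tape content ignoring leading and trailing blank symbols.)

Execution trace:
Initial: [t0]bccbaaa
Step 1: δ(t0, b) = (t2, b, R) → b[t2]ccbaaa
Step 2: δ(t2, c) = (t0, □, R) → b□[t0]cbaaa
Step 3: δ(t0, c) = (tR, a, L) → b[tR]□abaaa

The machine reaches the reject state tR and halts.

After 3 steps, the tape (ignoring leading/trailing blanks) is: b□abaaa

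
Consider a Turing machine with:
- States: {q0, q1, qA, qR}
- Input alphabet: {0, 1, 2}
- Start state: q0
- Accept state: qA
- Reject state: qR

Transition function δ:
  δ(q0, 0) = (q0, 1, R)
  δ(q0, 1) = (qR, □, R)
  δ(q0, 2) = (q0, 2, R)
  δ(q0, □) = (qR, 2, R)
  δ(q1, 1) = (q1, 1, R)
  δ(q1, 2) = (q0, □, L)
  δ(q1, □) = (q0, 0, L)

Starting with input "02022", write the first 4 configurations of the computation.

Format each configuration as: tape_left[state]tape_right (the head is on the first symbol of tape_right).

Transitions applied:
Step 1: δ(q0, 0) = (q0, 1, R)
Step 2: δ(q0, 2) = (q0, 2, R)
Step 3: δ(q0, 0) = (q0, 1, R)

The first 4 configurations are:
[q0]02022 ⊢ 1[q0]2022 ⊢ 12[q0]022 ⊢ 121[q0]22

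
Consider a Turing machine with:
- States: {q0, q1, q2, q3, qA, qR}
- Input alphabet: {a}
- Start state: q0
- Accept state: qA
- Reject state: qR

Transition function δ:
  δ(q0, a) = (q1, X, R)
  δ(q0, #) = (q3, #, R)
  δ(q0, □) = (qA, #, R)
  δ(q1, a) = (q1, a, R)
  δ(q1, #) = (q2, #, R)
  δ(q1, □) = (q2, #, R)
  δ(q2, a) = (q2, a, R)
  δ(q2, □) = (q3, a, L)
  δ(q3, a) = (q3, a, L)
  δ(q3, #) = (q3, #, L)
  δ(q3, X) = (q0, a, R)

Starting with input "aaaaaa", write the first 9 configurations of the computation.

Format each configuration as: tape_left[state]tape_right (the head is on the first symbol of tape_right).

Transitions applied:
Step 1: δ(q0, a) = (q1, X, R)
Step 2: δ(q1, a) = (q1, a, R)
Step 3: δ(q1, a) = (q1, a, R)
Step 4: δ(q1, a) = (q1, a, R)
Step 5: δ(q1, a) = (q1, a, R)
Step 6: δ(q1, a) = (q1, a, R)
Step 7: δ(q1, □) = (q2, #, R)
Step 8: δ(q2, □) = (q3, a, L)

The first 9 configurations are:
[q0]aaaaaa ⊢ X[q1]aaaaa ⊢ Xa[q1]aaaa ⊢ Xaa[q1]aaa ⊢ Xaaa[q1]aa ⊢ Xaaaa[q1]a ⊢ Xaaaaa[q1]□ ⊢ Xaaaaa#[q2]□ ⊢ Xaaaaa[q3]#a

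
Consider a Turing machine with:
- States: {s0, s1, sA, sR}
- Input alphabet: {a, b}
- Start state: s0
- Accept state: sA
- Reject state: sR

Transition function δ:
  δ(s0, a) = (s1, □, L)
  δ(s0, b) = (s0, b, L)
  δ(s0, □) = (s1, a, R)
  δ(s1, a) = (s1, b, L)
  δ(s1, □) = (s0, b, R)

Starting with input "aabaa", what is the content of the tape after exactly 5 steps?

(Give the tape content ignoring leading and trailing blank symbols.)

Execution trace:
Initial: [s0]aabaa
Step 1: δ(s0, a) = (s1, □, L) → [s1]□□abaa
Step 2: δ(s1, □) = (s0, b, R) → b[s0]□abaa
Step 3: δ(s0, □) = (s1, a, R) → ba[s1]abaa
Step 4: δ(s1, a) = (s1, b, L) → b[s1]abbaa
Step 5: δ(s1, a) = (s1, b, L) → [s1]bbbbaa

No transition is defined for δ(s1, b). By convention the machine halts and rejects.

After 5 steps, the tape (ignoring leading/trailing blanks) is: bbbbaa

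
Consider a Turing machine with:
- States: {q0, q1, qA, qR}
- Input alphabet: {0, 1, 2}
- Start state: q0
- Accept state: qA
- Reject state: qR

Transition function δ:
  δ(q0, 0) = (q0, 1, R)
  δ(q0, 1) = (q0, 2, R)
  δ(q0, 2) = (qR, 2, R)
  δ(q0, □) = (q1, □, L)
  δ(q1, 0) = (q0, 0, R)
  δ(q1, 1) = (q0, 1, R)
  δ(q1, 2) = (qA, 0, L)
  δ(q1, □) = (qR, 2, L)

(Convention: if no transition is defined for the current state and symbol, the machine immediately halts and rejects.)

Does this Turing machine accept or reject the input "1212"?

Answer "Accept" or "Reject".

Execution trace:
Initial: [q0]1212
Step 1: δ(q0, 1) = (q0, 2, R) → 2[q0]212
Step 2: δ(q0, 2) = (qR, 2, R) → 22[qR]12

The machine reaches the reject state qR and halts.

Answer: Reject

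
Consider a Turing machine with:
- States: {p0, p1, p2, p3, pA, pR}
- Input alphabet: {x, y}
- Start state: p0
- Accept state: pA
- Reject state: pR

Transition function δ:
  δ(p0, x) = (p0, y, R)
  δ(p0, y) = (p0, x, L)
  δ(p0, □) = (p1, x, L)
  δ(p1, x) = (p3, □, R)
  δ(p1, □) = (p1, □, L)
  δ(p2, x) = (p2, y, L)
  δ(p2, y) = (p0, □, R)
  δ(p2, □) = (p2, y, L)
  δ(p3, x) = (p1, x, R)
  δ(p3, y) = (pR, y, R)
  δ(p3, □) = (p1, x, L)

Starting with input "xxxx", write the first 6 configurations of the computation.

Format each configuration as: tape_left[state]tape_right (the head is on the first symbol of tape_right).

Transitions applied:
Step 1: δ(p0, x) = (p0, y, R)
Step 2: δ(p0, x) = (p0, y, R)
Step 3: δ(p0, x) = (p0, y, R)
Step 4: δ(p0, x) = (p0, y, R)
Step 5: δ(p0, □) = (p1, x, L)

The first 6 configurations are:
[p0]xxxx ⊢ y[p0]xxx ⊢ yy[p0]xx ⊢ yyy[p0]x ⊢ yyyy[p0]□ ⊢ yyy[p1]yx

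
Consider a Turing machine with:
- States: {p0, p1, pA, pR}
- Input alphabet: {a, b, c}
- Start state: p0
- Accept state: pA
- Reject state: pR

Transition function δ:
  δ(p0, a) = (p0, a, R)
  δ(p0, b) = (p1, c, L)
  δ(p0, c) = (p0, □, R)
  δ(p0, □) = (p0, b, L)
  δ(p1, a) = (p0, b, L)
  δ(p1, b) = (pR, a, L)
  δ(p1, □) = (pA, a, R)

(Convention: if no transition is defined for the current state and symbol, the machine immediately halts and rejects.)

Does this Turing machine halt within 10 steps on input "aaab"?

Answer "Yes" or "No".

Execution trace:
Initial: [p0]aaab
Step 1: δ(p0, a) = (p0, a, R) → a[p0]aab
Step 2: δ(p0, a) = (p0, a, R) → aa[p0]ab
Step 3: δ(p0, a) = (p0, a, R) → aaa[p0]b
Step 4: δ(p0, b) = (p1, c, L) → aa[p1]ac
Step 5: δ(p1, a) = (p0, b, L) → a[p0]abc
Step 6: δ(p0, a) = (p0, a, R) → aa[p0]bc
Step 7: δ(p0, b) = (p1, c, L) → a[p1]acc
Step 8: δ(p1, a) = (p0, b, L) → [p0]abcc
Step 9: δ(p0, a) = (p0, a, R) → a[p0]bcc
Step 10: δ(p0, b) = (p1, c, L) → [p1]accc

The machine has not reached a halting state after 10 steps.
The machine did not halt within the 10-step bound.

Answer: No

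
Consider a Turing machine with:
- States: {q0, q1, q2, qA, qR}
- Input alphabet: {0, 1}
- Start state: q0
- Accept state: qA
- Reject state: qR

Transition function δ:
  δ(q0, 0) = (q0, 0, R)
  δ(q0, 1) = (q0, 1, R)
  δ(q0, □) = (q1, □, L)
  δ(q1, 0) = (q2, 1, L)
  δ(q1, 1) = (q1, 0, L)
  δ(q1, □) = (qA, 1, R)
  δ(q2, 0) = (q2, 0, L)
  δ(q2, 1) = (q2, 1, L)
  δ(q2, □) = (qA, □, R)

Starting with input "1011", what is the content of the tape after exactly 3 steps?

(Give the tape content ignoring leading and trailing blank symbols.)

Execution trace:
Initial: [q0]1011
Step 1: δ(q0, 1) = (q0, 1, R) → 1[q0]011
Step 2: δ(q0, 0) = (q0, 0, R) → 10[q0]11
Step 3: δ(q0, 1) = (q0, 1, R) → 101[q0]1

After 3 steps, the tape (ignoring leading/trailing blanks) is: 1011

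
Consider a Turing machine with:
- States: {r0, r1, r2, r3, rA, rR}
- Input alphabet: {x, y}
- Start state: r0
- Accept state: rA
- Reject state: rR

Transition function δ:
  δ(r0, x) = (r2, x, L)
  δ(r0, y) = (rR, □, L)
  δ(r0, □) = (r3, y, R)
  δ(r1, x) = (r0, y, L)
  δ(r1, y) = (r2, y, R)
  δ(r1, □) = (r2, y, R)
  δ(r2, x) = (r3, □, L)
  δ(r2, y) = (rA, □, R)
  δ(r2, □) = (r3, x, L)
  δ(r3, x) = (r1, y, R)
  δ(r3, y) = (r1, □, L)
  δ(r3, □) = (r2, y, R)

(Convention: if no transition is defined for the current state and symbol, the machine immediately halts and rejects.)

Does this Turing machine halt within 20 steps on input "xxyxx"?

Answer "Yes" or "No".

Execution trace:
Initial: [r0]xxyxx
Step 1: δ(r0, x) = (r2, x, L) → [r2]□xxyxx
Step 2: δ(r2, □) = (r3, x, L) → [r3]□xxxyxx
Step 3: δ(r3, □) = (r2, y, R) → y[r2]xxxyxx
Step 4: δ(r2, x) = (r3, □, L) → [r3]y□xxyxx
Step 5: δ(r3, y) = (r1, □, L) → [r1]□□□xxyxx
Step 6: δ(r1, □) = (r2, y, R) → y[r2]□□xxyxx
Step 7: δ(r2, □) = (r3, x, L) → [r3]yx□xxyxx
Step 8: δ(r3, y) = (r1, □, L) → [r1]□□x□xxyxx
Step 9: δ(r1, □) = (r2, y, R) → y[r2]□x□xxyxx
Step 10: δ(r2, □) = (r3, x, L) → [r3]yxx□xxyxx
Step 11: δ(r3, y) = (r1, □, L) → [r1]□□xx□xxyxx
Step 12: δ(r1, □) = (r2, y, R) → y[r2]□xx□xxyxx
Step 13: δ(r2, □) = (r3, x, L) → [r3]yxxx□xxyxx
Step 14: δ(r3, y) = (r1, □, L) → [r1]□□xxx□xxyxx
Step 15: δ(r1, □) = (r2, y, R) → y[r2]□xxx□xxyxx
Step 16: δ(r2, □) = (r3, x, L) → [r3]yxxxx□xxyxx
Step 17: δ(r3, y) = (r1, □, L) → [r1]□□xxxx□xxyxx
Step 18: δ(r1, □) = (r2, y, R) → y[r2]□xxxx□xxyxx
Step 19: δ(r2, □) = (r3, x, L) → [r3]yxxxxx□xxyxx
Step 20: δ(r3, y) = (r1, □, L) → [r1]□□xxxxx□xxyxx

The machine has not reached a halting state after 20 steps.
The machine did not halt within the 20-step bound.

Answer: No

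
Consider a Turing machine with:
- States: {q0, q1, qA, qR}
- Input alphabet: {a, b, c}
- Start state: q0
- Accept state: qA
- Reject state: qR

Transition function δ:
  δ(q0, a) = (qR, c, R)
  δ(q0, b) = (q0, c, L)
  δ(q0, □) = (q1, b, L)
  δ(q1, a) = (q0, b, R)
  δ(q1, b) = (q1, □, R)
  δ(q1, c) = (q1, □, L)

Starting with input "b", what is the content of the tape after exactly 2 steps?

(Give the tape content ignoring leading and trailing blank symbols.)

Execution trace:
Initial: [q0]b
Step 1: δ(q0, b) = (q0, c, L) → [q0]□c
Step 2: δ(q0, □) = (q1, b, L) → [q1]□bc

No transition is defined for δ(q1, □). By convention the machine halts and rejects.

After 2 steps, the tape (ignoring leading/trailing blanks) is: bc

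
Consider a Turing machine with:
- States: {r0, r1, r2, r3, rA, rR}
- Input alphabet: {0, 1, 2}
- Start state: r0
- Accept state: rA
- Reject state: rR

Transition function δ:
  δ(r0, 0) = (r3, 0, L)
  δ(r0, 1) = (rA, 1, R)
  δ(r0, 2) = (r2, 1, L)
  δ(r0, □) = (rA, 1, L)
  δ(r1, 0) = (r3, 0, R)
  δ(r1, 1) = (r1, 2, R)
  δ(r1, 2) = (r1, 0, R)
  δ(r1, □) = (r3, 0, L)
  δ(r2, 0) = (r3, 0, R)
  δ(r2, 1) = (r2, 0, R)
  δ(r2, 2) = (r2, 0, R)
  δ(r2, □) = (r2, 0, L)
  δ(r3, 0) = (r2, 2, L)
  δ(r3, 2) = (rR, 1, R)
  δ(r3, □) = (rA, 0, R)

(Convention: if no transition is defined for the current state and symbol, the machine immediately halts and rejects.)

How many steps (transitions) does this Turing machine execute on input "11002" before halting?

Execution trace:
Initial: [r0]11002
Step 1: δ(r0, 1) = (rA, 1, R) → 1[rA]1002

The machine reaches the accept state rA and halts.

The machine executed 1 step before halting.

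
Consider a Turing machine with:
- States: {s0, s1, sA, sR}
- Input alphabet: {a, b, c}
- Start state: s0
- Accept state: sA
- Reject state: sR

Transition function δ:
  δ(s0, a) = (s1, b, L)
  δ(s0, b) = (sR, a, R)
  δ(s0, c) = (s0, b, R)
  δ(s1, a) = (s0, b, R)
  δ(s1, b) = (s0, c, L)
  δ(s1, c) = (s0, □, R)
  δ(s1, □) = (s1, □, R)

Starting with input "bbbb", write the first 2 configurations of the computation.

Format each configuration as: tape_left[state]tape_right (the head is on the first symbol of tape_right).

Transitions applied:
Step 1: δ(s0, b) = (sR, a, R)

The first 2 configurations are:
[s0]bbbb ⊢ a[sR]bbb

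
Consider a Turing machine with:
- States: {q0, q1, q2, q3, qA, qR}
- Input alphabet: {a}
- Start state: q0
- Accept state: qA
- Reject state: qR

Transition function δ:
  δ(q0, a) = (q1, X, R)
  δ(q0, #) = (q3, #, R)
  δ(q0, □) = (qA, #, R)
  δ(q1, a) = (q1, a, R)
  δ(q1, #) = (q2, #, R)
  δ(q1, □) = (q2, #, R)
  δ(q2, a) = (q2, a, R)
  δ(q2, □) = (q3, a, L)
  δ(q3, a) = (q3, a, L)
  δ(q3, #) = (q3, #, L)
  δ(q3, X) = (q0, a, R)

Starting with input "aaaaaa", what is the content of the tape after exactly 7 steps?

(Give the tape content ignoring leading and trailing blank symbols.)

Execution trace:
Initial: [q0]aaaaaa
Step 1: δ(q0, a) = (q1, X, R) → X[q1]aaaaa
Step 2: δ(q1, a) = (q1, a, R) → Xa[q1]aaaa
Step 3: δ(q1, a) = (q1, a, R) → Xaa[q1]aaa
Step 4: δ(q1, a) = (q1, a, R) → Xaaa[q1]aa
Step 5: δ(q1, a) = (q1, a, R) → Xaaaa[q1]a
Step 6: δ(q1, a) = (q1, a, R) → Xaaaaa[q1]□
Step 7: δ(q1, □) = (q2, #, R) → Xaaaaa#[q2]□

After 7 steps, the tape (ignoring leading/trailing blanks) is: Xaaaaa#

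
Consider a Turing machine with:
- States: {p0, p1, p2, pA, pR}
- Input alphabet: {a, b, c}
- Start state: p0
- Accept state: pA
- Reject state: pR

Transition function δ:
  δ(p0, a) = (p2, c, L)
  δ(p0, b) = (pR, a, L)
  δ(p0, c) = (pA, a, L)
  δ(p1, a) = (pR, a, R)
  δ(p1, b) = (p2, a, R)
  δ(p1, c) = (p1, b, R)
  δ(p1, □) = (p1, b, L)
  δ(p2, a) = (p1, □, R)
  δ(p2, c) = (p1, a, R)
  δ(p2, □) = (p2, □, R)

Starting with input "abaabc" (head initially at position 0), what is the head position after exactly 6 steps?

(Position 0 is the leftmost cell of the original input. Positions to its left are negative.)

Execution trace (head position shown):
Step 0: [p0]abaabc  (head at position 0)
Step 1: move left → [p2]□cbaabc  (head at position -1)
Step 2: move right → □[p2]cbaabc  (head at position 0)
Step 3: move right → □a[p1]baabc  (head at position 1)
Step 4: move right → □aa[p2]aabc  (head at position 2)
Step 5: move right → □aa□[p1]abc  (head at position 3)
Step 6: move right → □aa□a[pR]bc  (head at position 4)

After 6 steps, the head is at position 4.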